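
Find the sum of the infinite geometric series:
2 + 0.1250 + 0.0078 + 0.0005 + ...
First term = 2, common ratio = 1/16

For |r| < 1, S = a / (1 - r)
S = 2 / (1 - (1/16))
S = 2 / (15/16)
S = 32/15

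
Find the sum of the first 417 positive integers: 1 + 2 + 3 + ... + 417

Formula: ∑k = n(n+1)/2
= 417×418/2
= 174306/2
= 87153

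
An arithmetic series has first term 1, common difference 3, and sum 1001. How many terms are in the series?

Using S = n/2 × [2a + (n-1)d]
1001 = n/2 × [2(1) + (n-1)(3)]
1001 = n/2 × [2 + 3n - 3]
2002 = n × [-1 + 3n]
3n² + (-1)n - 2002 = 0
Discriminant: Δ = (-1)² - 4(3)(-2002) = 1 + 24024 = 24025
√Δ = 155
n = [-(-1) + √Δ] / (2·3) = (1 + 155) / 6 = 156 / 6 = 26
(The negative root is discarded since n must be a positive integer.)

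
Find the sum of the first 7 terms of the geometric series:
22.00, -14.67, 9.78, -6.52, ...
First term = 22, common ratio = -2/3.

Sₙ = a(1 - rⁿ) / (1 - r)
S_7 = 22(1 - (-2/3)^7) / (1 - (-2/3))
S_7 = 22(1 - (-128/2187)) / (5/3)
S_7 = 10186/729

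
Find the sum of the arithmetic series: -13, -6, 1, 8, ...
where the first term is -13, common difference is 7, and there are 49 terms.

Sₙ = n/2 × (first + last)
Last term = a + (n-1)d = -13 + (49-1)×7 = 323
S_49 = 49/2 × (-13 + 323)
S_49 = 49/2 × 310 = 7595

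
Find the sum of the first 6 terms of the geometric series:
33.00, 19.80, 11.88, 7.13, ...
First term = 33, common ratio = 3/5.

Sₙ = a(1 - rⁿ) / (1 - r)
S_6 = 33(1 - (3/5)^6) / (1 - (3/5))
S_6 = 33(1 - (729/15625)) / (2/5)
S_6 = 245784/3125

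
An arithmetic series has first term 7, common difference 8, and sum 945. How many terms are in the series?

Using S = n/2 × [2a + (n-1)d]
945 = n/2 × [2(7) + (n-1)(8)]
945 = n/2 × [14 + 8n - 8]
1890 = n × [6 + 8n]
8n² + (6)n - 1890 = 0
Discriminant: Δ = (6)² - 4(8)(-1890) = 36 + 60480 = 60516
√Δ = 246
n = [-(6) + √Δ] / (2·8) = (-6 + 246) / 16 = 240 / 16 = 15
(The negative root is discarded since n must be a positive integer.)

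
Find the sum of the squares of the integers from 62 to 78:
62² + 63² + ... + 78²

Use ∑_{k=1}^{n} k² = n(n+1)(2n+1)/6, then subtract the first 61 terms.
∑_{k=1}^{78} k² = 78×79×157/6 = 161239
∑_{k=1}^{61} k² = 61×62×123/6 = 77531
∑_{k=62}^{78} k² = 161239 - 77531 = 83708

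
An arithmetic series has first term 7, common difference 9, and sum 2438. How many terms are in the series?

Using S = n/2 × [2a + (n-1)d]
2438 = n/2 × [2(7) + (n-1)(9)]
2438 = n/2 × [14 + 9n - 9]
4876 = n × [5 + 9n]
9n² + (5)n - 4876 = 0
Discriminant: Δ = (5)² - 4(9)(-4876) = 25 + 175536 = 175561
√Δ = 419
n = [-(5) + √Δ] / (2·9) = (-5 + 419) / 18 = 414 / 18 = 23
(The negative root is discarded since n must be a positive integer.)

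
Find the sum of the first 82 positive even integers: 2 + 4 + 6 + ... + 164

Sum of first n even numbers = n(n+1)
= 82×83
= 6806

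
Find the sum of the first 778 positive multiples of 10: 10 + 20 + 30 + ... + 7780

Factor out 10: = 10(1 + 2 + ... + 778) = 10 × n(n+1)/2
= 10 × 778×779/2
= 10 × 303031
= 3030310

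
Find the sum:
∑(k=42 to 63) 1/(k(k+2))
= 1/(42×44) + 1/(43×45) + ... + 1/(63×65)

Partial fractions: 1/(k(k+2)) = (1/2)[1/k - 1/(k+2)]
Telescoping leaves the first two and last two terms:
= (1/2)[1/42 + 1/43 - 1/64 - 1/65]
= 60313/7512960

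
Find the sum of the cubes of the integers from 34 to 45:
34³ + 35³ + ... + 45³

Use ∑_{k=1}^{n} k³ = [n(n+1)/2]², then subtract the first 33 terms.
∑_{k=1}^{45} k³ = [45×46/2]² = 1035² = 1071225
∑_{k=1}^{33} k³ = [33×34/2]² = 561² = 314721
∑_{k=34}^{45} k³ = 1071225 - 314721 = 756504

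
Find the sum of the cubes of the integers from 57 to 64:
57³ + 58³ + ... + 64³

Use ∑_{k=1}^{n} k³ = [n(n+1)/2]², then subtract the first 56 terms.
∑_{k=1}^{64} k³ = [64×65/2]² = 2080² = 4326400
∑_{k=1}^{56} k³ = [56×57/2]² = 1596² = 2547216
∑_{k=57}^{64} k³ = 4326400 - 2547216 = 1779184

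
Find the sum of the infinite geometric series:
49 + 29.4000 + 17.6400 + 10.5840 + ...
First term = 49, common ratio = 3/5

For |r| < 1, S = a / (1 - r)
S = 49 / (1 - (3/5))
S = 49 / (2/5)
S = 245/2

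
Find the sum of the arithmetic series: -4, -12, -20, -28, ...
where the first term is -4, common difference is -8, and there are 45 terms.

Sₙ = n/2 × (first + last)
Last term = a + (n-1)d = -4 + (45-1)×(-8) = -356
S_45 = 45/2 × (-4 + (-356))
S_45 = 45/2 × (-360) = -8100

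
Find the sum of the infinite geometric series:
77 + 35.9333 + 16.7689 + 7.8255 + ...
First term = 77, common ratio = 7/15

For |r| < 1, S = a / (1 - r)
S = 77 / (1 - (7/15))
S = 77 / (8/15)
S = 1155/8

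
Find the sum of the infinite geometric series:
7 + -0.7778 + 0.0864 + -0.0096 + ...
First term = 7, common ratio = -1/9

For |r| < 1, S = a / (1 - r)
S = 7 / (1 - (-1/9))
S = 7 / (10/9)
S = 63/10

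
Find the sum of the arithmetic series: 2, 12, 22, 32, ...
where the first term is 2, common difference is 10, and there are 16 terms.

Sₙ = n/2 × (first + last)
Last term = a + (n-1)d = 2 + (16-1)×10 = 152
S_16 = 16/2 × (2 + 152)
S_16 = 16/2 × 154 = 1232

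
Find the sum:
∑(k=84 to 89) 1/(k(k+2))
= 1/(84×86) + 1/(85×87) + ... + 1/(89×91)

Partial fractions: 1/(k(k+2)) = (1/2)[1/k - 1/(k+2)]
Telescoping leaves the first two and last two terms:
= (1/2)[1/84 + 1/85 - 1/90 - 1/91]
= 437/556920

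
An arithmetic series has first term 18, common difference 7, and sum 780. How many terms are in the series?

Using S = n/2 × [2a + (n-1)d]
780 = n/2 × [2(18) + (n-1)(7)]
780 = n/2 × [36 + 7n - 7]
1560 = n × [29 + 7n]
7n² + (29)n - 1560 = 0
Discriminant: Δ = (29)² - 4(7)(-1560) = 841 + 43680 = 44521
√Δ = 211
n = [-(29) + √Δ] / (2·7) = (-29 + 211) / 14 = 182 / 14 = 13
(The negative root is discarded since n must be a positive integer.)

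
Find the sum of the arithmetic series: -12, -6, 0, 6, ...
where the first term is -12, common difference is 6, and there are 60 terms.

Sₙ = n/2 × (first + last)
Last term = a + (n-1)d = -12 + (60-1)×6 = 342
S_60 = 60/2 × (-12 + 342)
S_60 = 60/2 × 330 = 9900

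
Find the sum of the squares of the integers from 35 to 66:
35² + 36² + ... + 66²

Use ∑_{k=1}^{n} k² = n(n+1)(2n+1)/6, then subtract the first 34 terms.
∑_{k=1}^{66} k² = 66×67×133/6 = 98021
∑_{k=1}^{34} k² = 34×35×69/6 = 13685
∑_{k=35}^{66} k² = 98021 - 13685 = 84336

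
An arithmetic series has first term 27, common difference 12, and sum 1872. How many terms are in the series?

Using S = n/2 × [2a + (n-1)d]
1872 = n/2 × [2(27) + (n-1)(12)]
1872 = n/2 × [54 + 12n - 12]
3744 = n × [42 + 12n]
12n² + (42)n - 3744 = 0
Discriminant: Δ = (42)² - 4(12)(-3744) = 1764 + 179712 = 181476
√Δ = 426
n = [-(42) + √Δ] / (2·12) = (-42 + 426) / 24 = 384 / 24 = 16
(The negative root is discarded since n must be a positive integer.)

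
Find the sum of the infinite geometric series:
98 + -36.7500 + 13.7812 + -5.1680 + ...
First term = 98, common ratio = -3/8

For |r| < 1, S = a / (1 - r)
S = 98 / (1 - (-3/8))
S = 98 / (11/8)
S = 784/11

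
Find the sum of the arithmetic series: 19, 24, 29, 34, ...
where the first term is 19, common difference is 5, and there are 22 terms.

Sₙ = n/2 × (first + last)
Last term = a + (n-1)d = 19 + (22-1)×5 = 124
S_22 = 22/2 × (19 + 124)
S_22 = 22/2 × 143 = 1573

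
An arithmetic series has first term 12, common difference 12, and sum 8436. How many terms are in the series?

Using S = n/2 × [2a + (n-1)d]
8436 = n/2 × [2(12) + (n-1)(12)]
8436 = n/2 × [24 + 12n - 12]
16872 = n × [12 + 12n]
12n² + (12)n - 16872 = 0
Discriminant: Δ = (12)² - 4(12)(-16872) = 144 + 809856 = 810000
√Δ = 900
n = [-(12) + √Δ] / (2·12) = (-12 + 900) / 24 = 888 / 24 = 37
(The negative root is discarded since n must be a positive integer.)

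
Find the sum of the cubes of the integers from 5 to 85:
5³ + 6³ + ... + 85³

Use ∑_{k=1}^{n} k³ = [n(n+1)/2]², then subtract the first 4 terms.
∑_{k=1}^{85} k³ = [85×86/2]² = 3655² = 13359025
∑_{k=1}^{4} k³ = [4×5/2]² = 10² = 100
∑_{k=5}^{85} k³ = 13359025 - 100 = 13358925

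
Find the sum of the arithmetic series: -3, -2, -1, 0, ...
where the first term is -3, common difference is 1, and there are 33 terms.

Sₙ = n/2 × (first + last)
Last term = a + (n-1)d = -3 + (33-1)×1 = 29
S_33 = 33/2 × (-3 + 29)
S_33 = 33/2 × 26 = 429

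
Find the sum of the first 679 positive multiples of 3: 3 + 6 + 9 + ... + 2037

Factor out 3: = 3(1 + 2 + ... + 679) = 3 × n(n+1)/2
= 3 × 679×680/2
= 3 × 230860
= 692580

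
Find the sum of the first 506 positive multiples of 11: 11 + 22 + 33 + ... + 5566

Factor out 11: = 11(1 + 2 + ... + 506) = 11 × n(n+1)/2
= 11 × 506×507/2
= 11 × 128271
= 1410981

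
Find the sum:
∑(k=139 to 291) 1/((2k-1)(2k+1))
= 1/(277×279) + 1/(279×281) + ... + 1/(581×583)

Partial fractions: 1/((2k-1)(2k+1)) = (1/2)[1/(2k-1) - 1/(2k+1)]
The series telescopes:
= (1/2)[1/277 - 1/583]
= 153/161491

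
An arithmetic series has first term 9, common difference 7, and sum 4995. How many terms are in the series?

Using S = n/2 × [2a + (n-1)d]
4995 = n/2 × [2(9) + (n-1)(7)]
4995 = n/2 × [18 + 7n - 7]
9990 = n × [11 + 7n]
7n² + (11)n - 9990 = 0
Discriminant: Δ = (11)² - 4(7)(-9990) = 121 + 279720 = 279841
√Δ = 529
n = [-(11) + √Δ] / (2·7) = (-11 + 529) / 14 = 518 / 14 = 37
(The negative root is discarded since n must be a positive integer.)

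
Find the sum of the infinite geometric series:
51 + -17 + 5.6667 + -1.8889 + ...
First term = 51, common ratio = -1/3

For |r| < 1, S = a / (1 - r)
S = 51 / (1 - (-1/3))
S = 51 / (4/3)
S = 153/4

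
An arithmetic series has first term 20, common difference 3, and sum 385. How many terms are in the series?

Using S = n/2 × [2a + (n-1)d]
385 = n/2 × [2(20) + (n-1)(3)]
385 = n/2 × [40 + 3n - 3]
770 = n × [37 + 3n]
3n² + (37)n - 770 = 0
Discriminant: Δ = (37)² - 4(3)(-770) = 1369 + 9240 = 10609
√Δ = 103
n = [-(37) + √Δ] / (2·3) = (-37 + 103) / 6 = 66 / 6 = 11
(The negative root is discarded since n must be a positive integer.)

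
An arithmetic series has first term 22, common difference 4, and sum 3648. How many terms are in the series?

Using S = n/2 × [2a + (n-1)d]
3648 = n/2 × [2(22) + (n-1)(4)]
3648 = n/2 × [44 + 4n - 4]
7296 = n × [40 + 4n]
4n² + (40)n - 7296 = 0
Discriminant: Δ = (40)² - 4(4)(-7296) = 1600 + 116736 = 118336
√Δ = 344
n = [-(40) + √Δ] / (2·4) = (-40 + 344) / 8 = 304 / 8 = 38
(The negative root is discarded since n must be a positive integer.)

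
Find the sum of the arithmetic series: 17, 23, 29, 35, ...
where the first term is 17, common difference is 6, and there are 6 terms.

Sₙ = n/2 × (first + last)
Last term = a + (n-1)d = 17 + (6-1)×6 = 47
S_6 = 6/2 × (17 + 47)
S_6 = 6/2 × 64 = 192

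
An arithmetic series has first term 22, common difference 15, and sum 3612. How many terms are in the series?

Using S = n/2 × [2a + (n-1)d]
3612 = n/2 × [2(22) + (n-1)(15)]
3612 = n/2 × [44 + 15n - 15]
7224 = n × [29 + 15n]
15n² + (29)n - 7224 = 0
Discriminant: Δ = (29)² - 4(15)(-7224) = 841 + 433440 = 434281
√Δ = 659
n = [-(29) + √Δ] / (2·15) = (-29 + 659) / 30 = 630 / 30 = 21
(The negative root is discarded since n must be a positive integer.)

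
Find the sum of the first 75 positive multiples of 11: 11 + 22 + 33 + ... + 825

Factor out 11: = 11(1 + 2 + ... + 75) = 11 × n(n+1)/2
= 11 × 75×76/2
= 11 × 2850
= 31350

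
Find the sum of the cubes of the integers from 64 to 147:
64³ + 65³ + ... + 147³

Use ∑_{k=1}^{n} k³ = [n(n+1)/2]², then subtract the first 63 terms.
∑_{k=1}^{147} k³ = [147×148/2]² = 10878² = 118330884
∑_{k=1}^{63} k³ = [63×64/2]² = 2016² = 4064256
∑_{k=64}^{147} k³ = 118330884 - 4064256 = 114266628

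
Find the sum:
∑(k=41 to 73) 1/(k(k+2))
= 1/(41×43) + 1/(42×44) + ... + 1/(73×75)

Partial fractions: 1/(k(k+2)) = (1/2)[1/k - 1/(k+2)]
Telescoping leaves the first two and last two terms:
= (1/2)[1/41 + 1/42 - 1/74 - 1/75]
= 8503/796425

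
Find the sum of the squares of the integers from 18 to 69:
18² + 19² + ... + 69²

Use ∑_{k=1}^{n} k² = n(n+1)(2n+1)/6, then subtract the first 17 terms.
∑_{k=1}^{69} k² = 69×70×139/6 = 111895
∑_{k=1}^{17} k² = 17×18×35/6 = 1785
∑_{k=18}^{69} k² = 111895 - 1785 = 110110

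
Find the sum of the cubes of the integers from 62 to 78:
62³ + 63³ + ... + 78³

Use ∑_{k=1}^{n} k³ = [n(n+1)/2]², then subtract the first 61 terms.
∑_{k=1}^{78} k³ = [78×79/2]² = 3081² = 9492561
∑_{k=1}^{61} k³ = [61×62/2]² = 1891² = 3575881
∑_{k=62}^{78} k³ = 9492561 - 3575881 = 5916680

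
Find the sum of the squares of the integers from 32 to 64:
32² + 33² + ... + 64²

Use ∑_{k=1}^{n} k² = n(n+1)(2n+1)/6, then subtract the first 31 terms.
∑_{k=1}^{64} k² = 64×65×129/6 = 89440
∑_{k=1}^{31} k² = 31×32×63/6 = 10416
∑_{k=32}^{64} k² = 89440 - 10416 = 79024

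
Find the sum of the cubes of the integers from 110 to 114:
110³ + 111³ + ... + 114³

Use ∑_{k=1}^{n} k³ = [n(n+1)/2]², then subtract the first 109 terms.
∑_{k=1}^{114} k³ = [114×115/2]² = 6555² = 42968025
∑_{k=1}^{109} k³ = [109×110/2]² = 5995² = 35940025
∑_{k=110}^{114} k³ = 42968025 - 35940025 = 7028000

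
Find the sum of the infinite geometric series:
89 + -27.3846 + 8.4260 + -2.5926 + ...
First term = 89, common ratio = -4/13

For |r| < 1, S = a / (1 - r)
S = 89 / (1 - (-4/13))
S = 89 / (17/13)
S = 1157/17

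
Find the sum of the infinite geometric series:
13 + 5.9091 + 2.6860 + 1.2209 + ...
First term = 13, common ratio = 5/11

For |r| < 1, S = a / (1 - r)
S = 13 / (1 - (5/11))
S = 13 / (6/11)
S = 143/6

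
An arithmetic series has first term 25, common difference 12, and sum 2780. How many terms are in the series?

Using S = n/2 × [2a + (n-1)d]
2780 = n/2 × [2(25) + (n-1)(12)]
2780 = n/2 × [50 + 12n - 12]
5560 = n × [38 + 12n]
12n² + (38)n - 5560 = 0
Discriminant: Δ = (38)² - 4(12)(-5560) = 1444 + 266880 = 268324
√Δ = 518
n = [-(38) + √Δ] / (2·12) = (-38 + 518) / 24 = 480 / 24 = 20
(The negative root is discarded since n must be a positive integer.)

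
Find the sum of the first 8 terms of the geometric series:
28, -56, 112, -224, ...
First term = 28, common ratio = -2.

Sₙ = a(1 - rⁿ) / (1 - r)
S_8 = 28(1 - (-2)^8) / (1 - (-2))
S_8 = 28(1 - 256) / (3)
S_8 = -2380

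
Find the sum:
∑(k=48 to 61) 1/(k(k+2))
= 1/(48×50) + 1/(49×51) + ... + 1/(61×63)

Partial fractions: 1/(k(k+2)) = (1/2)[1/k - 1/(k+2)]
Telescoping leaves the first two and last two terms:
= (1/2)[1/48 + 1/49 - 1/62 - 1/63]
= 2021/437472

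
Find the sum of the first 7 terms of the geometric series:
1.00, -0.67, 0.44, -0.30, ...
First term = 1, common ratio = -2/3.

Sₙ = a(1 - rⁿ) / (1 - r)
S_7 = 1(1 - (-2/3)^7) / (1 - (-2/3))
S_7 = 1(1 - (-128/2187)) / (5/3)
S_7 = 463/729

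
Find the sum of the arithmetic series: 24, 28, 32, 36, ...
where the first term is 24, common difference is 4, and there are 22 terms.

Sₙ = n/2 × (first + last)
Last term = a + (n-1)d = 24 + (22-1)×4 = 108
S_22 = 22/2 × (24 + 108)
S_22 = 22/2 × 132 = 1452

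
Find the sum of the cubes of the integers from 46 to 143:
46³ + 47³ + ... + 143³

Use ∑_{k=1}^{n} k³ = [n(n+1)/2]², then subtract the first 45 terms.
∑_{k=1}^{143} k³ = [143×144/2]² = 10296² = 106007616
∑_{k=1}^{45} k³ = [45×46/2]² = 1035² = 1071225
∑_{k=46}^{143} k³ = 106007616 - 1071225 = 104936391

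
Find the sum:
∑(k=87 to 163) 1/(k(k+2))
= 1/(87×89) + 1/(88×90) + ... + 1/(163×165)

Partial fractions: 1/(k(k+2)) = (1/2)[1/k - 1/(k+2)]
Telescoping leaves the first two and last two terms:
= (1/2)[1/87 + 1/88 - 1/164 - 1/165]
= 16793/3138960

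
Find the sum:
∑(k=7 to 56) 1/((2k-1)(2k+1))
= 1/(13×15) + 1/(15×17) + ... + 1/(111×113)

Partial fractions: 1/((2k-1)(2k+1)) = (1/2)[1/(2k-1) - 1/(2k+1)]
The series telescopes:
= (1/2)[1/13 - 1/113]
= 50/1469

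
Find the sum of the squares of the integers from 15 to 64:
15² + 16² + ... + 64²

Use ∑_{k=1}^{n} k² = n(n+1)(2n+1)/6, then subtract the first 14 terms.
∑_{k=1}^{64} k² = 64×65×129/6 = 89440
∑_{k=1}^{14} k² = 14×15×29/6 = 1015
∑_{k=15}^{64} k² = 89440 - 1015 = 88425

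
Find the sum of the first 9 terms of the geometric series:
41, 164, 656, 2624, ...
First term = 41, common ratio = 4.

Sₙ = a(1 - rⁿ) / (1 - r)
S_9 = 41(1 - 4^9) / (1 - 4)
S_9 = 41(1 - 262144) / (-3)
S_9 = 3582621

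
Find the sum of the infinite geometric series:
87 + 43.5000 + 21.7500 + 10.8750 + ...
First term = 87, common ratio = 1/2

For |r| < 1, S = a / (1 - r)
S = 87 / (1 - (1/2))
S = 87 / (1/2)
S = 174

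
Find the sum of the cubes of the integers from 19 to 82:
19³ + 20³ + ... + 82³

Use ∑_{k=1}^{n} k³ = [n(n+1)/2]², then subtract the first 18 terms.
∑_{k=1}^{82} k³ = [82×83/2]² = 3403² = 11580409
∑_{k=1}^{18} k³ = [18×19/2]² = 171² = 29241
∑_{k=19}^{82} k³ = 11580409 - 29241 = 11551168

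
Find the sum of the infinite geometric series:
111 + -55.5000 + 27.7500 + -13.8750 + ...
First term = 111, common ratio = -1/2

For |r| < 1, S = a / (1 - r)
S = 111 / (1 - (-1/2))
S = 111 / (3/2)
S = 74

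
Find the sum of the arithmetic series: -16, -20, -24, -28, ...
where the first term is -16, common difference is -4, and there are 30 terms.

Sₙ = n/2 × (first + last)
Last term = a + (n-1)d = -16 + (30-1)×(-4) = -132
S_30 = 30/2 × (-16 + (-132))
S_30 = 30/2 × (-148) = -2220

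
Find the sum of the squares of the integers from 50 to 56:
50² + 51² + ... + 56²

Use ∑_{k=1}^{n} k² = n(n+1)(2n+1)/6, then subtract the first 49 terms.
∑_{k=1}^{56} k² = 56×57×113/6 = 60116
∑_{k=1}^{49} k² = 49×50×99/6 = 40425
∑_{k=50}^{56} k² = 60116 - 40425 = 19691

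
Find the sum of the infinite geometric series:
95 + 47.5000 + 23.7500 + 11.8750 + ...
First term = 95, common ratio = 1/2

For |r| < 1, S = a / (1 - r)
S = 95 / (1 - (1/2))
S = 95 / (1/2)
S = 190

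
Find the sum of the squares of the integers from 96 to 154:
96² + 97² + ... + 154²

Use ∑_{k=1}^{n} k² = n(n+1)(2n+1)/6, then subtract the first 95 terms.
∑_{k=1}^{154} k² = 154×155×309/6 = 1229305
∑_{k=1}^{95} k² = 95×96×191/6 = 290320
∑_{k=96}^{154} k² = 1229305 - 290320 = 938985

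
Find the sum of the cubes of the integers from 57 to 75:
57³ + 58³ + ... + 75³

Use ∑_{k=1}^{n} k³ = [n(n+1)/2]², then subtract the first 56 terms.
∑_{k=1}^{75} k³ = [75×76/2]² = 2850² = 8122500
∑_{k=1}^{56} k³ = [56×57/2]² = 1596² = 2547216
∑_{k=57}^{75} k³ = 8122500 - 2547216 = 5575284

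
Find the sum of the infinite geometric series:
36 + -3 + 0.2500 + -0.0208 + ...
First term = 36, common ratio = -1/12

For |r| < 1, S = a / (1 - r)
S = 36 / (1 - (-1/12))
S = 36 / (13/12)
S = 432/13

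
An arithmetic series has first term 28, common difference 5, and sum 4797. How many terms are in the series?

Using S = n/2 × [2a + (n-1)d]
4797 = n/2 × [2(28) + (n-1)(5)]
4797 = n/2 × [56 + 5n - 5]
9594 = n × [51 + 5n]
5n² + (51)n - 9594 = 0
Discriminant: Δ = (51)² - 4(5)(-9594) = 2601 + 191880 = 194481
√Δ = 441
n = [-(51) + √Δ] / (2·5) = (-51 + 441) / 10 = 390 / 10 = 39
(The negative root is discarded since n must be a positive integer.)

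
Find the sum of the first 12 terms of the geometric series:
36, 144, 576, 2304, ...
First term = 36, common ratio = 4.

Sₙ = a(1 - rⁿ) / (1 - r)
S_12 = 36(1 - 4^12) / (1 - 4)
S_12 = 36(1 - 16777216) / (-3)
S_12 = 201326580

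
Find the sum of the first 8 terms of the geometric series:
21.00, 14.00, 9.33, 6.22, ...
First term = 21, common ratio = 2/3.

Sₙ = a(1 - rⁿ) / (1 - r)
S_8 = 21(1 - (2/3)^8) / (1 - (2/3))
S_8 = 21(1 - (256/6561)) / (1/3)
S_8 = 44135/729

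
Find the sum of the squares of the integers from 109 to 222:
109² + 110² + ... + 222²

Use ∑_{k=1}^{n} k² = n(n+1)(2n+1)/6, then subtract the first 108 terms.
∑_{k=1}^{222} k² = 222×223×445/6 = 3671695
∑_{k=1}^{108} k² = 108×109×217/6 = 425754
∑_{k=109}^{222} k² = 3671695 - 425754 = 3245941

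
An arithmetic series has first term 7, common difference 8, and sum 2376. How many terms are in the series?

Using S = n/2 × [2a + (n-1)d]
2376 = n/2 × [2(7) + (n-1)(8)]
2376 = n/2 × [14 + 8n - 8]
4752 = n × [6 + 8n]
8n² + (6)n - 4752 = 0
Discriminant: Δ = (6)² - 4(8)(-4752) = 36 + 152064 = 152100
√Δ = 390
n = [-(6) + √Δ] / (2·8) = (-6 + 390) / 16 = 384 / 16 = 24
(The negative root is discarded since n must be a positive integer.)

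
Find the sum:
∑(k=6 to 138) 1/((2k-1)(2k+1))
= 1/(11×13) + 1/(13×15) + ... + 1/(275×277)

Partial fractions: 1/((2k-1)(2k+1)) = (1/2)[1/(2k-1) - 1/(2k+1)]
The series telescopes:
= (1/2)[1/11 - 1/277]
= 133/3047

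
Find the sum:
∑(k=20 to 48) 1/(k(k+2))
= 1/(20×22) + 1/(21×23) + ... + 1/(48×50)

Partial fractions: 1/(k(k+2)) = (1/2)[1/k - 1/(k+2)]
Telescoping leaves the first two and last two terms:
= (1/2)[1/20 + 1/21 - 1/49 - 1/50]
= 841/29400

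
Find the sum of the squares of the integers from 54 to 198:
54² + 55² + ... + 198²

Use ∑_{k=1}^{n} k² = n(n+1)(2n+1)/6, then subtract the first 53 terms.
∑_{k=1}^{198} k² = 198×199×397/6 = 2607099
∑_{k=1}^{53} k² = 53×54×107/6 = 51039
∑_{k=54}^{198} k² = 2607099 - 51039 = 2556060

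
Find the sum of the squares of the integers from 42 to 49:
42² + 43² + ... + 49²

Use ∑_{k=1}^{n} k² = n(n+1)(2n+1)/6, then subtract the first 41 terms.
∑_{k=1}^{49} k² = 49×50×99/6 = 40425
∑_{k=1}^{41} k² = 41×42×83/6 = 23821
∑_{k=42}^{49} k² = 40425 - 23821 = 16604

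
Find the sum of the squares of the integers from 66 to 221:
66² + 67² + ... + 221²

Use ∑_{k=1}^{n} k² = n(n+1)(2n+1)/6, then subtract the first 65 terms.
∑_{k=1}^{221} k² = 221×222×443/6 = 3622411
∑_{k=1}^{65} k² = 65×66×131/6 = 93665
∑_{k=66}^{221} k² = 3622411 - 93665 = 3528746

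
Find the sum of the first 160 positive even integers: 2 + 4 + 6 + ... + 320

Sum of first n even numbers = n(n+1)
= 160×161
= 25760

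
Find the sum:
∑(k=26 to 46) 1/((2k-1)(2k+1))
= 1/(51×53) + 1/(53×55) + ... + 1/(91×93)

Partial fractions: 1/((2k-1)(2k+1)) = (1/2)[1/(2k-1) - 1/(2k+1)]
The series telescopes:
= (1/2)[1/51 - 1/93]
= 7/1581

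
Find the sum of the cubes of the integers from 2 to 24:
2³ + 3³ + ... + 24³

Use ∑_{k=1}^{n} k³ = [n(n+1)/2]², then subtract the first 1 terms.
∑_{k=1}^{24} k³ = [24×25/2]² = 300² = 90000
∑_{k=1}^{1} k³ = [1×2/2]² = 1² = 1
∑_{k=2}^{24} k³ = 90000 - 1 = 89999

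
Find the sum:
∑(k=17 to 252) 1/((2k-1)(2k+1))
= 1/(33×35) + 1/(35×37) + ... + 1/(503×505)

Partial fractions: 1/((2k-1)(2k+1)) = (1/2)[1/(2k-1) - 1/(2k+1)]
The series telescopes:
= (1/2)[1/33 - 1/505]
= 236/16665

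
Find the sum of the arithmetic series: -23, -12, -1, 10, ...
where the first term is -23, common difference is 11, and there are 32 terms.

Sₙ = n/2 × (first + last)
Last term = a + (n-1)d = -23 + (32-1)×11 = 318
S_32 = 32/2 × (-23 + 318)
S_32 = 32/2 × 295 = 4720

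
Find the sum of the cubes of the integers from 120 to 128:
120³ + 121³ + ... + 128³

Use ∑_{k=1}^{n} k³ = [n(n+1)/2]², then subtract the first 119 terms.
∑_{k=1}^{128} k³ = [128×129/2]² = 8256² = 68161536
∑_{k=1}^{119} k³ = [119×120/2]² = 7140² = 50979600
∑_{k=120}^{128} k³ = 68161536 - 50979600 = 17181936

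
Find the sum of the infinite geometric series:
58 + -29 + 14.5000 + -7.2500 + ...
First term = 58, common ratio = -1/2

For |r| < 1, S = a / (1 - r)
S = 58 / (1 - (-1/2))
S = 58 / (3/2)
S = 116/3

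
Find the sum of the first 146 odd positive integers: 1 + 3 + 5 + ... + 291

Sum of first n odd numbers = n²
= 146²
= 21316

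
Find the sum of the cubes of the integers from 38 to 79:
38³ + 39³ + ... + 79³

Use ∑_{k=1}^{n} k³ = [n(n+1)/2]², then subtract the first 37 terms.
∑_{k=1}^{79} k³ = [79×80/2]² = 3160² = 9985600
∑_{k=1}^{37} k³ = [37×38/2]² = 703² = 494209
∑_{k=38}^{79} k³ = 9985600 - 494209 = 9491391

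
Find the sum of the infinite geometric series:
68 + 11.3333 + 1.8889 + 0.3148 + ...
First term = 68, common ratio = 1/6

For |r| < 1, S = a / (1 - r)
S = 68 / (1 - (1/6))
S = 68 / (5/6)
S = 408/5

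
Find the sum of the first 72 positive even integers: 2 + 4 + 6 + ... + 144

Sum of first n even numbers = n(n+1)
= 72×73
= 5256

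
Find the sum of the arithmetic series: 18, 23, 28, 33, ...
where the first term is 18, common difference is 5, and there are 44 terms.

Sₙ = n/2 × (first + last)
Last term = a + (n-1)d = 18 + (44-1)×5 = 233
S_44 = 44/2 × (18 + 233)
S_44 = 44/2 × 251 = 5522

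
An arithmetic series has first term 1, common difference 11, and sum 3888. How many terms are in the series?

Using S = n/2 × [2a + (n-1)d]
3888 = n/2 × [2(1) + (n-1)(11)]
3888 = n/2 × [2 + 11n - 11]
7776 = n × [-9 + 11n]
11n² + (-9)n - 7776 = 0
Discriminant: Δ = (-9)² - 4(11)(-7776) = 81 + 342144 = 342225
√Δ = 585
n = [-(-9) + √Δ] / (2·11) = (9 + 585) / 22 = 594 / 22 = 27
(The negative root is discarded since n must be a positive integer.)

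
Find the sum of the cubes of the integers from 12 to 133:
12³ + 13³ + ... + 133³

Use ∑_{k=1}^{n} k³ = [n(n+1)/2]², then subtract the first 11 terms.
∑_{k=1}^{133} k³ = [133×134/2]² = 8911² = 79405921
∑_{k=1}^{11} k³ = [11×12/2]² = 66² = 4356
∑_{k=12}^{133} k³ = 79405921 - 4356 = 79401565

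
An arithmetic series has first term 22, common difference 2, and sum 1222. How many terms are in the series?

Using S = n/2 × [2a + (n-1)d]
1222 = n/2 × [2(22) + (n-1)(2)]
1222 = n/2 × [44 + 2n - 2]
2444 = n × [42 + 2n]
2n² + (42)n - 2444 = 0
Discriminant: Δ = (42)² - 4(2)(-2444) = 1764 + 19552 = 21316
√Δ = 146
n = [-(42) + √Δ] / (2·2) = (-42 + 146) / 4 = 104 / 4 = 26
(The negative root is discarded since n must be a positive integer.)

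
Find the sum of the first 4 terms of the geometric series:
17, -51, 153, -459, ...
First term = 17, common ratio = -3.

Sₙ = a(1 - rⁿ) / (1 - r)
S_4 = 17(1 - (-3)^4) / (1 - (-3))
S_4 = 17(1 - 81) / (4)
S_4 = -340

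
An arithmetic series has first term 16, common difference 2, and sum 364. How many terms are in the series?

Using S = n/2 × [2a + (n-1)d]
364 = n/2 × [2(16) + (n-1)(2)]
364 = n/2 × [32 + 2n - 2]
728 = n × [30 + 2n]
2n² + (30)n - 728 = 0
Discriminant: Δ = (30)² - 4(2)(-728) = 900 + 5824 = 6724
√Δ = 82
n = [-(30) + √Δ] / (2·2) = (-30 + 82) / 4 = 52 / 4 = 13
(The negative root is discarded since n must be a positive integer.)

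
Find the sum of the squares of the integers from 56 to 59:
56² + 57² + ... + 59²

Use ∑_{k=1}^{n} k² = n(n+1)(2n+1)/6, then subtract the first 55 terms.
∑_{k=1}^{59} k² = 59×60×119/6 = 70210
∑_{k=1}^{55} k² = 55×56×111/6 = 56980
∑_{k=56}^{59} k² = 70210 - 56980 = 13230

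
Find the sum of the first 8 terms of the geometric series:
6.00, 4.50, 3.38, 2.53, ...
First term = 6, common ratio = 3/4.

Sₙ = a(1 - rⁿ) / (1 - r)
S_8 = 6(1 - (3/4)^8) / (1 - (3/4))
S_8 = 6(1 - (6561/65536)) / (1/4)
S_8 = 176925/8192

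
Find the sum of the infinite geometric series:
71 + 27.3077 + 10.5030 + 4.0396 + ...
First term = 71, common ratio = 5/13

For |r| < 1, S = a / (1 - r)
S = 71 / (1 - (5/13))
S = 71 / (8/13)
S = 923/8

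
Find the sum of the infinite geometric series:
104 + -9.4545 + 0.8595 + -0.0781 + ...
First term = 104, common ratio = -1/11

For |r| < 1, S = a / (1 - r)
S = 104 / (1 - (-1/11))
S = 104 / (12/11)
S = 286/3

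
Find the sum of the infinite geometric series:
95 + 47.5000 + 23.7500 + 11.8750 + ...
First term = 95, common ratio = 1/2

For |r| < 1, S = a / (1 - r)
S = 95 / (1 - (1/2))
S = 95 / (1/2)
S = 190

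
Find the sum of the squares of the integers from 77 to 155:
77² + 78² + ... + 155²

Use ∑_{k=1}^{n} k² = n(n+1)(2n+1)/6, then subtract the first 76 terms.
∑_{k=1}^{155} k² = 155×156×311/6 = 1253330
∑_{k=1}^{76} k² = 76×77×153/6 = 149226
∑_{k=77}^{155} k² = 1253330 - 149226 = 1104104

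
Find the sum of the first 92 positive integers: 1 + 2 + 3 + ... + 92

Formula: ∑k = n(n+1)/2
= 92×93/2
= 8556/2
= 4278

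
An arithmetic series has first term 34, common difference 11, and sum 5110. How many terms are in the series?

Using S = n/2 × [2a + (n-1)d]
5110 = n/2 × [2(34) + (n-1)(11)]
5110 = n/2 × [68 + 11n - 11]
10220 = n × [57 + 11n]
11n² + (57)n - 10220 = 0
Discriminant: Δ = (57)² - 4(11)(-10220) = 3249 + 449680 = 452929
√Δ = 673
n = [-(57) + √Δ] / (2·11) = (-57 + 673) / 22 = 616 / 22 = 28
(The negative root is discarded since n must be a positive integer.)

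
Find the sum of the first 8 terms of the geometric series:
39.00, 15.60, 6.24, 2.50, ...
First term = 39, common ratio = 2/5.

Sₙ = a(1 - rⁿ) / (1 - r)
S_8 = 39(1 - (2/5)^8) / (1 - (2/5))
S_8 = 39(1 - (256/390625)) / (3/5)
S_8 = 5074797/78125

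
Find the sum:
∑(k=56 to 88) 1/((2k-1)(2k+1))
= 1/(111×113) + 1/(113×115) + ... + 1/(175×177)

Partial fractions: 1/((2k-1)(2k+1)) = (1/2)[1/(2k-1) - 1/(2k+1)]
The series telescopes:
= (1/2)[1/111 - 1/177]
= 11/6549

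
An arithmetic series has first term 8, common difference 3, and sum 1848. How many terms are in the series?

Using S = n/2 × [2a + (n-1)d]
1848 = n/2 × [2(8) + (n-1)(3)]
1848 = n/2 × [16 + 3n - 3]
3696 = n × [13 + 3n]
3n² + (13)n - 3696 = 0
Discriminant: Δ = (13)² - 4(3)(-3696) = 169 + 44352 = 44521
√Δ = 211
n = [-(13) + √Δ] / (2·3) = (-13 + 211) / 6 = 198 / 6 = 33
(The negative root is discarded since n must be a positive integer.)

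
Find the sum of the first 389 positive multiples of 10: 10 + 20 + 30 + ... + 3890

Factor out 10: = 10(1 + 2 + ... + 389) = 10 × n(n+1)/2
= 10 × 389×390/2
= 10 × 75855
= 758550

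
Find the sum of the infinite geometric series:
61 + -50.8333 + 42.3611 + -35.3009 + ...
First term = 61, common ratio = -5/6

For |r| < 1, S = a / (1 - r)
S = 61 / (1 - (-5/6))
S = 61 / (11/6)
S = 366/11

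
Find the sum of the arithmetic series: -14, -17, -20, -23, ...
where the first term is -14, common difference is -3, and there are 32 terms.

Sₙ = n/2 × (first + last)
Last term = a + (n-1)d = -14 + (32-1)×(-3) = -107
S_32 = 32/2 × (-14 + (-107))
S_32 = 32/2 × (-121) = -1936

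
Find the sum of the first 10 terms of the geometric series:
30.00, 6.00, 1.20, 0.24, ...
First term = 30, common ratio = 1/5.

Sₙ = a(1 - rⁿ) / (1 - r)
S_10 = 30(1 - (1/5)^10) / (1 - (1/5))
S_10 = 30(1 - (1/9765625)) / (4/5)
S_10 = 14648436/390625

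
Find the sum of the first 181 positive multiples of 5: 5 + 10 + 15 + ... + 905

Factor out 5: = 5(1 + 2 + ... + 181) = 5 × n(n+1)/2
= 5 × 181×182/2
= 5 × 16471
= 82355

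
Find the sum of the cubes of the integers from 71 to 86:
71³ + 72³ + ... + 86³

Use ∑_{k=1}^{n} k³ = [n(n+1)/2]², then subtract the first 70 terms.
∑_{k=1}^{86} k³ = [86×87/2]² = 3741² = 13995081
∑_{k=1}^{70} k³ = [70×71/2]² = 2485² = 6175225
∑_{k=71}^{86} k³ = 13995081 - 6175225 = 7819856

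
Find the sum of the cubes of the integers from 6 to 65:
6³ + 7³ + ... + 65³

Use ∑_{k=1}^{n} k³ = [n(n+1)/2]², then subtract the first 5 terms.
∑_{k=1}^{65} k³ = [65×66/2]² = 2145² = 4601025
∑_{k=1}^{5} k³ = [5×6/2]² = 15² = 225
∑_{k=6}^{65} k³ = 4601025 - 225 = 4600800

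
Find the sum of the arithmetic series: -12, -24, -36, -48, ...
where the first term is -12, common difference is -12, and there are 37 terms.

Sₙ = n/2 × (first + last)
Last term = a + (n-1)d = -12 + (37-1)×(-12) = -444
S_37 = 37/2 × (-12 + (-444))
S_37 = 37/2 × (-456) = -8436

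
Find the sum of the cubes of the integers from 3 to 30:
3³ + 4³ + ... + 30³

Use ∑_{k=1}^{n} k³ = [n(n+1)/2]², then subtract the first 2 terms.
∑_{k=1}^{30} k³ = [30×31/2]² = 465² = 216225
∑_{k=1}^{2} k³ = [2×3/2]² = 3² = 9
∑_{k=3}^{30} k³ = 216225 - 9 = 216216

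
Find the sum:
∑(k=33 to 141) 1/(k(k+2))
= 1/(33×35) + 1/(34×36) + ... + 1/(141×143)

Partial fractions: 1/(k(k+2)) = (1/2)[1/k - 1/(k+2)]
Telescoping leaves the first two and last two terms:
= (1/2)[1/33 + 1/34 - 1/142 - 1/143]
= 23653/1035606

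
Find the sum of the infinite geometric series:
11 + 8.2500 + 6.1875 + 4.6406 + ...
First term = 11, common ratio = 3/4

For |r| < 1, S = a / (1 - r)
S = 11 / (1 - (3/4))
S = 11 / (1/4)
S = 44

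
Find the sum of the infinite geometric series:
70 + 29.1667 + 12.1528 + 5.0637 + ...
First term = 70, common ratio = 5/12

For |r| < 1, S = a / (1 - r)
S = 70 / (1 - (5/12))
S = 70 / (7/12)
S = 120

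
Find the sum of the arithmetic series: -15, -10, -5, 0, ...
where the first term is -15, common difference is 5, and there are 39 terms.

Sₙ = n/2 × (first + last)
Last term = a + (n-1)d = -15 + (39-1)×5 = 175
S_39 = 39/2 × (-15 + 175)
S_39 = 39/2 × 160 = 3120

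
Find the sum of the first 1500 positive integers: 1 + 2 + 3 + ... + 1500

Formula: ∑k = n(n+1)/2
= 1500×1501/2
= 2251500/2
= 1125750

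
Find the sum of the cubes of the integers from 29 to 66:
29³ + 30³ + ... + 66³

Use ∑_{k=1}^{n} k³ = [n(n+1)/2]², then subtract the first 28 terms.
∑_{k=1}^{66} k³ = [66×67/2]² = 2211² = 4888521
∑_{k=1}^{28} k³ = [28×29/2]² = 406² = 164836
∑_{k=29}^{66} k³ = 4888521 - 164836 = 4723685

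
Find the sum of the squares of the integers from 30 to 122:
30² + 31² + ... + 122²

Use ∑_{k=1}^{n} k² = n(n+1)(2n+1)/6, then subtract the first 29 terms.
∑_{k=1}^{122} k² = 122×123×245/6 = 612745
∑_{k=1}^{29} k² = 29×30×59/6 = 8555
∑_{k=30}^{122} k² = 612745 - 8555 = 604190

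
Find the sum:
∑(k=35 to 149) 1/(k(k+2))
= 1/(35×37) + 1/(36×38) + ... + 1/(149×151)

Partial fractions: 1/(k(k+2)) = (1/2)[1/k - 1/(k+2)]
Telescoping leaves the first two and last two terms:
= (1/2)[1/35 + 1/36 - 1/150 - 1/151]
= 40963/1902600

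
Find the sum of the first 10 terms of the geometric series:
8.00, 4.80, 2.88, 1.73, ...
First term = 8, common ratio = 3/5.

Sₙ = a(1 - rⁿ) / (1 - r)
S_10 = 8(1 - (3/5)^10) / (1 - (3/5))
S_10 = 8(1 - (59049/9765625)) / (2/5)
S_10 = 38826304/1953125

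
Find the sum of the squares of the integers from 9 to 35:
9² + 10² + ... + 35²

Use ∑_{k=1}^{n} k² = n(n+1)(2n+1)/6, then subtract the first 8 terms.
∑_{k=1}^{35} k² = 35×36×71/6 = 14910
∑_{k=1}^{8} k² = 8×9×17/6 = 204
∑_{k=9}^{35} k² = 14910 - 204 = 14706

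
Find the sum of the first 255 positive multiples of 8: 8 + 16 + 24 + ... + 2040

Factor out 8: = 8(1 + 2 + ... + 255) = 8 × n(n+1)/2
= 8 × 255×256/2
= 8 × 32640
= 261120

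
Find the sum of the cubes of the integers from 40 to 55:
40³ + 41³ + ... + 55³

Use ∑_{k=1}^{n} k³ = [n(n+1)/2]², then subtract the first 39 terms.
∑_{k=1}^{55} k³ = [55×56/2]² = 1540² = 2371600
∑_{k=1}^{39} k³ = [39×40/2]² = 780² = 608400
∑_{k=40}^{55} k³ = 2371600 - 608400 = 1763200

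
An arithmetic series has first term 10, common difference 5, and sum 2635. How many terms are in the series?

Using S = n/2 × [2a + (n-1)d]
2635 = n/2 × [2(10) + (n-1)(5)]
2635 = n/2 × [20 + 5n - 5]
5270 = n × [15 + 5n]
5n² + (15)n - 5270 = 0
Discriminant: Δ = (15)² - 4(5)(-5270) = 225 + 105400 = 105625
√Δ = 325
n = [-(15) + √Δ] / (2·5) = (-15 + 325) / 10 = 310 / 10 = 31
(The negative root is discarded since n must be a positive integer.)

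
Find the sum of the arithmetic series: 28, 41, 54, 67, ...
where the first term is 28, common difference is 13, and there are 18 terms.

Sₙ = n/2 × (first + last)
Last term = a + (n-1)d = 28 + (18-1)×13 = 249
S_18 = 18/2 × (28 + 249)
S_18 = 18/2 × 277 = 2493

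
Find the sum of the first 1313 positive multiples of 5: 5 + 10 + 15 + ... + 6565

Factor out 5: = 5(1 + 2 + ... + 1313) = 5 × n(n+1)/2
= 5 × 1313×1314/2
= 5 × 862641
= 4313205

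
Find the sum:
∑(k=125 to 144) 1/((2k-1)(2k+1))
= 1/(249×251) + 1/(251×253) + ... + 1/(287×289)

Partial fractions: 1/((2k-1)(2k+1)) = (1/2)[1/(2k-1) - 1/(2k+1)]
The series telescopes:
= (1/2)[1/249 - 1/289]
= 20/71961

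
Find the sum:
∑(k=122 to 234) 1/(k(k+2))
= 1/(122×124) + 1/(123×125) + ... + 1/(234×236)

Partial fractions: 1/(k(k+2)) = (1/2)[1/k - 1/(k+2)]
Telescoping leaves the first two and last two terms:
= (1/2)[1/122 + 1/123 - 1/235 - 1/236]
= 3259937/832232760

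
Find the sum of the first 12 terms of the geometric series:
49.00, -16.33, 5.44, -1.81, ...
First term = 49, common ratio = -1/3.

Sₙ = a(1 - rⁿ) / (1 - r)
S_12 = 49(1 - (-1/3)^12) / (1 - (-1/3))
S_12 = 49(1 - (1/531441)) / (4/3)
S_12 = 6510140/177147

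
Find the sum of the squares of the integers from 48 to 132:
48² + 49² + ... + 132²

Use ∑_{k=1}^{n} k² = n(n+1)(2n+1)/6, then subtract the first 47 terms.
∑_{k=1}^{132} k² = 132×133×265/6 = 775390
∑_{k=1}^{47} k² = 47×48×95/6 = 35720
∑_{k=48}^{132} k² = 775390 - 35720 = 739670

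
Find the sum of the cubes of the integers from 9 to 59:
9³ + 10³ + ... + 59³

Use ∑_{k=1}^{n} k³ = [n(n+1)/2]², then subtract the first 8 terms.
∑_{k=1}^{59} k³ = [59×60/2]² = 1770² = 3132900
∑_{k=1}^{8} k³ = [8×9/2]² = 36² = 1296
∑_{k=9}^{59} k³ = 3132900 - 1296 = 3131604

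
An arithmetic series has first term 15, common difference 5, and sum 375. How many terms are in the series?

Using S = n/2 × [2a + (n-1)d]
375 = n/2 × [2(15) + (n-1)(5)]
375 = n/2 × [30 + 5n - 5]
750 = n × [25 + 5n]
5n² + (25)n - 750 = 0
Discriminant: Δ = (25)² - 4(5)(-750) = 625 + 15000 = 15625
√Δ = 125
n = [-(25) + √Δ] / (2·5) = (-25 + 125) / 10 = 100 / 10 = 10
(The negative root is discarded since n must be a positive integer.)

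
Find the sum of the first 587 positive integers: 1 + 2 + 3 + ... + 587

Formula: ∑k = n(n+1)/2
= 587×588/2
= 345156/2
= 172578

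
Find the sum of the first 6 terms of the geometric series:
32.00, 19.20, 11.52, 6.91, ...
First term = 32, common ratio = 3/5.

Sₙ = a(1 - rⁿ) / (1 - r)
S_6 = 32(1 - (3/5)^6) / (1 - (3/5))
S_6 = 32(1 - (729/15625)) / (2/5)
S_6 = 238336/3125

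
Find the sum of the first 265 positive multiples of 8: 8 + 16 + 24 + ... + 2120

Factor out 8: = 8(1 + 2 + ... + 265) = 8 × n(n+1)/2
= 8 × 265×266/2
= 8 × 35245
= 281960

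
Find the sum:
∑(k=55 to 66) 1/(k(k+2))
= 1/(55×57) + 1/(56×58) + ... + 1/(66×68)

Partial fractions: 1/(k(k+2)) = (1/2)[1/k - 1/(k+2)]
Telescoping leaves the first two and last two terms:
= (1/2)[1/55 + 1/56 - 1/67 - 1/68]
= 22479/7016240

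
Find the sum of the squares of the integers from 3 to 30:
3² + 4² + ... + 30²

Use ∑_{k=1}^{n} k² = n(n+1)(2n+1)/6, then subtract the first 2 terms.
∑_{k=1}^{30} k² = 30×31×61/6 = 9455
∑_{k=1}^{2} k² = 2×3×5/6 = 5
∑_{k=3}^{30} k² = 9455 - 5 = 9450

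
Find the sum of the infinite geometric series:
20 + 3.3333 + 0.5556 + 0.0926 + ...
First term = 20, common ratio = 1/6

For |r| < 1, S = a / (1 - r)
S = 20 / (1 - (1/6))
S = 20 / (5/6)
S = 24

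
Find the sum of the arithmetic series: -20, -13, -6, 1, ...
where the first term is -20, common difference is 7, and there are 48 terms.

Sₙ = n/2 × (first + last)
Last term = a + (n-1)d = -20 + (48-1)×7 = 309
S_48 = 48/2 × (-20 + 309)
S_48 = 48/2 × 289 = 6936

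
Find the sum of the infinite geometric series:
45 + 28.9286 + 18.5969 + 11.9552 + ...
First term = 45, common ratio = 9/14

For |r| < 1, S = a / (1 - r)
S = 45 / (1 - (9/14))
S = 45 / (5/14)
S = 126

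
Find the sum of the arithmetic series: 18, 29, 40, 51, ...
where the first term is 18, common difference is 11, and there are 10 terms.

Sₙ = n/2 × (first + last)
Last term = a + (n-1)d = 18 + (10-1)×11 = 117
S_10 = 10/2 × (18 + 117)
S_10 = 10/2 × 135 = 675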